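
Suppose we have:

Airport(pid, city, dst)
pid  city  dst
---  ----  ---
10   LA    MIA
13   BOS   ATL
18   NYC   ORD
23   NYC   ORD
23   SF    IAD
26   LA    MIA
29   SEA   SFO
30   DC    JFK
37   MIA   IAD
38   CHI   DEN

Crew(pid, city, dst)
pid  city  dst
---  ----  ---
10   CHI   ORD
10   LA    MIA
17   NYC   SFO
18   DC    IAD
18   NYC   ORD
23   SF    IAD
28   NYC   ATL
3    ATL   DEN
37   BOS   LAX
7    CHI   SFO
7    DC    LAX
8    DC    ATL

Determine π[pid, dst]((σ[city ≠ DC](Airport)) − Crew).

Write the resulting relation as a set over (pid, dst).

{(13, ATL), (23, ORD), (26, MIA), (29, SFO), (37, IAD), (38, DEN)}

Apply σ_{city ≠ DC}; surviving tuples: {(10, LA, MIA), (13, BOS, ATL), (18, NYC, ORD), (23, NYC, ORD), (23, SF, IAD), (26, LA, MIA), (29, SEA, SFO), (37, MIA, IAD), (38, CHI, DEN)}
Set difference of the two operands is {(13, BOS, ATL), (23, NYC, ORD), (26, LA, MIA), (29, SEA, SFO), (37, MIA, IAD), (38, CHI, DEN)}.
π_{pid, dst} gives {(13, ATL), (23, ORD), (26, MIA), (29, SFO), (37, IAD), (38, DEN)}.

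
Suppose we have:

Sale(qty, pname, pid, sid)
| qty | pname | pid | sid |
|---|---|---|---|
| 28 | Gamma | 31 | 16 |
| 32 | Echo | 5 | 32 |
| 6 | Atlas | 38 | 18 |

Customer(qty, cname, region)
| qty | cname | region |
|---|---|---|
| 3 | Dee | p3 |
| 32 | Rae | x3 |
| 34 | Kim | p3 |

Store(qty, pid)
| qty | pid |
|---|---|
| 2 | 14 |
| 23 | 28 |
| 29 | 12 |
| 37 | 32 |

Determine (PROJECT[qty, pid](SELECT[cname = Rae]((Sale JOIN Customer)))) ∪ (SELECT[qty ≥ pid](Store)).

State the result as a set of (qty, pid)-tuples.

{(29, 12), (32, 5), (37, 32)}

Natural join on qty: {(32, Echo, 5, 32, Rae, x3)}
Apply σ_{cname = Rae}; surviving tuples: {(32, Echo, 5, 32, Rae, x3)}
π_{qty, pid} gives {(32, 5)}.
Apply σ_{qty ≥ pid}; surviving tuples: {(29, 12), (37, 32)}
Taking the union: {(29, 12), (32, 5), (37, 32)}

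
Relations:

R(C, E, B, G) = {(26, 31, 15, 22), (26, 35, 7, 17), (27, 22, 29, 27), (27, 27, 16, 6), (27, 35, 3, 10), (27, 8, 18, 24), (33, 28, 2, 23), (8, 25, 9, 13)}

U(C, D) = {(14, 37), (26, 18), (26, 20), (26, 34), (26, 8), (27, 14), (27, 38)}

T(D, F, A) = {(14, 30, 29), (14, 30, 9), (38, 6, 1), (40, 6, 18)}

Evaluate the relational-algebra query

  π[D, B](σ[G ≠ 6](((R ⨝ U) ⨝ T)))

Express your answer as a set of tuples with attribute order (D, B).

Joining R and U on C yields {(26, 31, 15, 22, 18), (26, 31, 15, 22, 20), (26, 31, 15, 22, 34), (26, 31, 15, 22, 8), (26, 35, 7, 17, 18), (26, 35, 7, 17, 20), (26, 35, 7, 17, 34), (26, 35, 7, 17, 8), (27, 22, 29, 27, 14), (27, 22, 29, 27, 38), (27, 27, 16, 6, 14), (27, 27, 16, 6, 38), (27, 35, 3, 10, 14), (27, 35, 3, 10, 38), (27, 8, 18, 24, 14), (27, 8, 18, 24, 38)}.
Joining (R ⨝ U) and T on D yields {(27, 22, 29, 27, 14, 30, 29), (27, 22, 29, 27, 14, 30, 9), (27, 22, 29, 27, 38, 6, 1), (27, 27, 16, 6, 14, 30, 29), (27, 27, 16, 6, 14, 30, 9), (27, 27, 16, 6, 38, 6, 1), (27, 35, 3, 10, 14, 30, 29), (27, 35, 3, 10, 14, 30, 9), (27, 35, 3, 10, 38, 6, 1), (27, 8, 18, 24, 14, 30, 29), (27, 8, 18, 24, 14, 30, 9), (27, 8, 18, 24, 38, 6, 1)}.
σ[G ≠ 6]: keep tuples satisfying G ≠ 6 → {(27, 22, 29, 27, 14, 30, 29), (27, 22, 29, 27, 14, 30, 9), (27, 22, 29, 27, 38, 6, 1), (27, 35, 3, 10, 14, 30, 29), (27, 35, 3, 10, 14, 30, 9), (27, 35, 3, 10, 38, 6, 1), (27, 8, 18, 24, 14, 30, 29), (27, 8, 18, 24, 14, 30, 9), (27, 8, 18, 24, 38, 6, 1)}
π[D, B]: project onto (D, B) (3 duplicate(s) eliminated) → {(14, 18), (14, 29), (14, 3), (38, 18), (38, 29), (38, 3)}

{(14, 18), (14, 29), (14, 3), (38, 18), (38, 29), (38, 3)}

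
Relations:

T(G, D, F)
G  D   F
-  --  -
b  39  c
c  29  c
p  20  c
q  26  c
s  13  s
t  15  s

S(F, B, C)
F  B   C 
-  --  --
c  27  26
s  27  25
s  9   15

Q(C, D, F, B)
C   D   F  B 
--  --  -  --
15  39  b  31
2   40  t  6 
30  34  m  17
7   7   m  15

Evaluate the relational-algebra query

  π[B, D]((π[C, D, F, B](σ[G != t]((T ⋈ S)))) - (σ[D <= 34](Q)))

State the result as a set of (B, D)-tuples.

{(27, 13), (27, 20), (27, 26), (27, 29), (27, 39), (9, 13)}

Natural join on F: {(b, 39, c, 27, 26), (c, 29, c, 27, 26), (p, 20, c, 27, 26), (q, 26, c, 27, 26), (s, 13, s, 27, 25), (s, 13, s, 9, 15), (t, 15, s, 27, 25), (t, 15, s, 9, 15)}
σ[G != t]: keep tuples satisfying G != t → {(b, 39, c, 27, 26), (c, 29, c, 27, 26), (p, 20, c, 27, 26), (q, 26, c, 27, 26), (s, 13, s, 27, 25), (s, 13, s, 9, 15)}
Projecting to C, D, F, B: {(15, 13, s, 9), (25, 13, s, 27), (26, 20, c, 27), (26, 26, c, 27), (26, 29, c, 27), (26, 39, c, 27)}
σ[D <= 34]: keep tuples satisfying D <= 34 → {(30, 34, m, 17), (7, 7, m, 15)}
Taking the difference: {(15, 13, s, 9), (25, 13, s, 27), (26, 20, c, 27), (26, 26, c, 27), (26, 29, c, 27), (26, 39, c, 27)}
Projecting to B, D: {(27, 13), (27, 20), (27, 26), (27, 29), (27, 39), (9, 13)}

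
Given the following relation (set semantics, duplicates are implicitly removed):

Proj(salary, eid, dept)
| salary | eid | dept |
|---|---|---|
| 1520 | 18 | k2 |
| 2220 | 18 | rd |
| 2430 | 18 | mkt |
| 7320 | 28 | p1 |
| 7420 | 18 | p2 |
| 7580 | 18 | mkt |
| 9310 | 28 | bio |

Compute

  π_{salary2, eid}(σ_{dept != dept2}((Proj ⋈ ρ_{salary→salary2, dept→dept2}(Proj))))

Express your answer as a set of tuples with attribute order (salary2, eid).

{(1520, 18), (2220, 18), (2430, 18), (7320, 28), (7420, 18), (7580, 18), (9310, 28)}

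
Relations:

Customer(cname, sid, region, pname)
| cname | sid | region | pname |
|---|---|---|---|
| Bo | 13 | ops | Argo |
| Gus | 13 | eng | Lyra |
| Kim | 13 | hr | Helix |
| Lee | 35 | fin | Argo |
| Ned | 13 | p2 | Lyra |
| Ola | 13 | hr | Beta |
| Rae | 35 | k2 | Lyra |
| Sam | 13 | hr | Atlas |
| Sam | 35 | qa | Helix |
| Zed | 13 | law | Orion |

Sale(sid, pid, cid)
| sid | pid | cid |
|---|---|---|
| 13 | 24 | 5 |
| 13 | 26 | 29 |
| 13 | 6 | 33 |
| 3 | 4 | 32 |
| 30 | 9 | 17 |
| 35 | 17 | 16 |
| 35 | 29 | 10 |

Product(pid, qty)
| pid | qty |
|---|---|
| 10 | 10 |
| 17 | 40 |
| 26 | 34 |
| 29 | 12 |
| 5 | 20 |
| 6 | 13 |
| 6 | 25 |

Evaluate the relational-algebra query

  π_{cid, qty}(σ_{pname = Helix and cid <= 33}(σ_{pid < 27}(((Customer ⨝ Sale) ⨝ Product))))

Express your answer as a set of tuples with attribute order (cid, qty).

Customer ⋈ Sale (natural join on sid): {(Bo, 13, ops, Argo, 24, 5), (Bo, 13, ops, Argo, 26, 29), (Bo, 13, ops, Argo, 6, 33), (Gus, 13, eng, Lyra, 24, 5), (Gus, 13, eng, Lyra, 26, 29), (Gus, 13, eng, Lyra, 6, 33), (Kim, 13, hr, Helix, 24, 5), (Kim, 13, hr, Helix, 26, 29), (Kim, 13, hr, Helix, 6, 33), (Lee, 35, fin, Argo, 17, 16), (Lee, 35, fin, Argo, 29, 10), (Ned, 13, p2, Lyra, 24, 5), (Ned, 13, p2, Lyra, 26, 29), (Ned, 13, p2, Lyra, 6, 33), (Ola, 13, hr, Beta, 24, 5), (Ola, 13, hr, Beta, 26, 29), (Ola, 13, hr, Beta, 6, 33), (Rae, 35, k2, Lyra, 17, 16), (Rae, 35, k2, Lyra, 29, 10), (Sam, 13, hr, Atlas, 24, 5), (Sam, 13, hr, Atlas, 26, 29), (Sam, 13, hr, Atlas, 6, 33), (Sam, 35, qa, Helix, 17, 16), (Sam, 35, qa, Helix, 29, 10), (Zed, 13, law, Orion, 24, 5), (Zed, 13, law, Orion, 26, 29), (Zed, 13, law, Orion, 6, 33)}
(Customer ⨝ Sale) ⋈ Product (natural join on pid): {(Bo, 13, ops, Argo, 26, 29, 34), (Bo, 13, ops, Argo, 6, 33, 13), (Bo, 13, ops, Argo, 6, 33, 25), (Gus, 13, eng, Lyra, 26, 29, 34), (Gus, 13, eng, Lyra, 6, 33, 13), (Gus, 13, eng, Lyra, 6, 33, 25), (Kim, 13, hr, Helix, 26, 29, 34), (Kim, 13, hr, Helix, 6, 33, 13), (Kim, 13, hr, Helix, 6, 33, 25), (Lee, 35, fin, Argo, 17, 16, 40), (Lee, 35, fin, Argo, 29, 10, 12), (Ned, 13, p2, Lyra, 26, 29, 34), (Ned, 13, p2, Lyra, 6, 33, 13), (Ned, 13, p2, Lyra, 6, 33, 25), (Ola, 13, hr, Beta, 26, 29, 34), (Ola, 13, hr, Beta, 6, 33, 13), (Ola, 13, hr, Beta, 6, 33, 25), (Rae, 35, k2, Lyra, 17, 16, 40), (Rae, 35, k2, Lyra, 29, 10, 12), (Sam, 13, hr, Atlas, 26, 29, 34), (Sam, 13, hr, Atlas, 6, 33, 13), (Sam, 13, hr, Atlas, 6, 33, 25), (Sam, 35, qa, Helix, 17, 16, 40), (Sam, 35, qa, Helix, 29, 10, 12), (Zed, 13, law, Orion, 26, 29, 34), (Zed, 13, law, Orion, 6, 33, 13), (Zed, 13, law, Orion, 6, 33, 25)}
Selection pid < 27: {(Bo, 13, ops, Argo, 26, 29, 34), (Bo, 13, ops, Argo, 6, 33, 13), (Bo, 13, ops, Argo, 6, 33, 25), (Gus, 13, eng, Lyra, 26, 29, 34), (Gus, 13, eng, Lyra, 6, 33, 13), (Gus, 13, eng, Lyra, 6, 33, 25), (Kim, 13, hr, Helix, 26, 29, 34), (Kim, 13, hr, Helix, 6, 33, 13), (Kim, 13, hr, Helix, 6, 33, 25), (Lee, 35, fin, Argo, 17, 16, 40), (Ned, 13, p2, Lyra, 26, 29, 34), (Ned, 13, p2, Lyra, 6, 33, 13), (Ned, 13, p2, Lyra, 6, 33, 25), (Ola, 13, hr, Beta, 26, 29, 34), (Ola, 13, hr, Beta, 6, 33, 13), (Ola, 13, hr, Beta, 6, 33, 25), (Rae, 35, k2, Lyra, 17, 16, 40), (Sam, 13, hr, Atlas, 26, 29, 34), (Sam, 13, hr, Atlas, 6, 33, 13), (Sam, 13, hr, Atlas, 6, 33, 25), (Sam, 35, qa, Helix, 17, 16, 40), (Zed, 13, law, Orion, 26, 29, 34), (Zed, 13, law, Orion, 6, 33, 13), (Zed, 13, law, Orion, 6, 33, 25)}
Selection pname = Helix and cid <= 33: {(Kim, 13, hr, Helix, 26, 29, 34), (Kim, 13, hr, Helix, 6, 33, 13), (Kim, 13, hr, Helix, 6, 33, 25), (Sam, 35, qa, Helix, 17, 16, 40)}
Projecting to cid, qty: {(16, 40), (29, 34), (33, 13), (33, 25)}

{(16, 40), (29, 34), (33, 13), (33, 25)}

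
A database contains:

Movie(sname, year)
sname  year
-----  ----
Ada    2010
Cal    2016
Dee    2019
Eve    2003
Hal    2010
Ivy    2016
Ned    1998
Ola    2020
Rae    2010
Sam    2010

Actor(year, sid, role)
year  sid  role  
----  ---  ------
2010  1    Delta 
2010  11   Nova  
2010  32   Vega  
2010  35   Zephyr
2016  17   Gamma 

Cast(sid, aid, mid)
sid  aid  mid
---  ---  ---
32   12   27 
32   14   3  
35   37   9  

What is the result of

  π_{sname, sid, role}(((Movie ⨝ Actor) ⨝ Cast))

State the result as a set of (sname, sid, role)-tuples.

{(Ada, 32, Vega), (Ada, 35, Zephyr), (Hal, 32, Vega), (Hal, 35, Zephyr), (Rae, 32, Vega), (Rae, 35, Zephyr), (Sam, 32, Vega), (Sam, 35, Zephyr)}

Natural join on year: {(Ada, 2010, 1, Delta), (Ada, 2010, 11, Nova), (Ada, 2010, 32, Vega), (Ada, 2010, 35, Zephyr), (Cal, 2016, 17, Gamma), (Hal, 2010, 1, Delta), (Hal, 2010, 11, Nova), (Hal, 2010, 32, Vega), (Hal, 2010, 35, Zephyr), (Ivy, 2016, 17, Gamma), (Rae, 2010, 1, Delta), (Rae, 2010, 11, Nova), (Rae, 2010, 32, Vega), (Rae, 2010, 35, Zephyr), (Sam, 2010, 1, Delta), (Sam, 2010, 11, Nova), (Sam, 2010, 32, Vega), (Sam, 2010, 35, Zephyr)}
Natural join on sid: {(Ada, 2010, 32, Vega, 12, 27), (Ada, 2010, 32, Vega, 14, 3), (Ada, 2010, 35, Zephyr, 37, 9), (Hal, 2010, 32, Vega, 12, 27), (Hal, 2010, 32, Vega, 14, 3), (Hal, 2010, 35, Zephyr, 37, 9), (Rae, 2010, 32, Vega, 12, 27), (Rae, 2010, 32, Vega, 14, 3), (Rae, 2010, 35, Zephyr, 37, 9), (Sam, 2010, 32, Vega, 12, 27), (Sam, 2010, 32, Vega, 14, 3), (Sam, 2010, 35, Zephyr, 37, 9)}
π[sname, sid, role]: project onto (sname, sid, role) (4 duplicate(s) eliminated) → {(Ada, 32, Vega), (Ada, 35, Zephyr), (Hal, 32, Vega), (Hal, 35, Zephyr), (Rae, 32, Vega), (Rae, 35, Zephyr), (Sam, 32, Vega), (Sam, 35, Zephyr)}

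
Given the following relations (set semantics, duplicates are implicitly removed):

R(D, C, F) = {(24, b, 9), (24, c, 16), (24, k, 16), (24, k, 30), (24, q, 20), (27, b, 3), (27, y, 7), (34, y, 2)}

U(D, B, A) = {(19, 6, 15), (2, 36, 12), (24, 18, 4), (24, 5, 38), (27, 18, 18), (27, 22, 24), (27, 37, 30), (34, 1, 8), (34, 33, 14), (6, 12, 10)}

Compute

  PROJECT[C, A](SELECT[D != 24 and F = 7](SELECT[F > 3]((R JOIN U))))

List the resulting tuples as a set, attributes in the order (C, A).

{(y, 18), (y, 24), (y, 30)}

Joining R and U on D yields {(24, b, 9, 18, 4), (24, b, 9, 5, 38), (24, c, 16, 18, 4), (24, c, 16, 5, 38), (24, k, 16, 18, 4), (24, k, 16, 5, 38), (24, k, 30, 18, 4), (24, k, 30, 5, 38), (24, q, 20, 18, 4), (24, q, 20, 5, 38), (27, b, 3, 18, 18), (27, b, 3, 22, 24), (27, b, 3, 37, 30), (27, y, 7, 18, 18), (27, y, 7, 22, 24), (27, y, 7, 37, 30), (34, y, 2, 1, 8), (34, y, 2, 33, 14)}.
σ[F > 3]: keep tuples satisfying F > 3 → {(24, b, 9, 18, 4), (24, b, 9, 5, 38), (24, c, 16, 18, 4), (24, c, 16, 5, 38), (24, k, 16, 18, 4), (24, k, 16, 5, 38), (24, k, 30, 18, 4), (24, k, 30, 5, 38), (24, q, 20, 18, 4), (24, q, 20, 5, 38), (27, y, 7, 18, 18), (27, y, 7, 22, 24), (27, y, 7, 37, 30)}
σ[D != 24 and F = 7]: keep tuples satisfying D != 24 and F = 7 → {(27, y, 7, 18, 18), (27, y, 7, 22, 24), (27, y, 7, 37, 30)}
Projecting to C, A: {(y, 18), (y, 24), (y, 30)}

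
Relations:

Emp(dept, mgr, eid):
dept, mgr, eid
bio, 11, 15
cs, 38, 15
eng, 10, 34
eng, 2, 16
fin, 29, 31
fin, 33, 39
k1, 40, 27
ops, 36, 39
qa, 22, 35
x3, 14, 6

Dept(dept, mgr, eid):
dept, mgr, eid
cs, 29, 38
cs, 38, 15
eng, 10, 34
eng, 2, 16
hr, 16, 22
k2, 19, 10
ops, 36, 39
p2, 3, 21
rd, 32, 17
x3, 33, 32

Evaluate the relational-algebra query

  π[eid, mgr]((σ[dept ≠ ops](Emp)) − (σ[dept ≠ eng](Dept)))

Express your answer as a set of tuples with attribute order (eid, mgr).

{(15, 11), (16, 2), (27, 40), (31, 29), (34, 10), (35, 22), (39, 33), (6, 14)}

Apply σ_{dept ≠ ops}; surviving tuples: {(bio, 11, 15), (cs, 38, 15), (eng, 10, 34), (eng, 2, 16), (fin, 29, 31), (fin, 33, 39), (k1, 40, 27), (qa, 22, 35), (x3, 14, 6)}
Apply σ_{dept ≠ eng}; surviving tuples: {(cs, 29, 38), (cs, 38, 15), (hr, 16, 22), (k2, 19, 10), (ops, 36, 39), (p2, 3, 21), (rd, 32, 17), (x3, 33, 32)}
Taking the difference: {(bio, 11, 15), (eng, 10, 34), (eng, 2, 16), (fin, 29, 31), (fin, 33, 39), (k1, 40, 27), (qa, 22, 35), (x3, 14, 6)}
Projecting to eid, mgr: {(15, 11), (16, 2), (27, 40), (31, 29), (34, 10), (35, 22), (39, 33), (6, 14)}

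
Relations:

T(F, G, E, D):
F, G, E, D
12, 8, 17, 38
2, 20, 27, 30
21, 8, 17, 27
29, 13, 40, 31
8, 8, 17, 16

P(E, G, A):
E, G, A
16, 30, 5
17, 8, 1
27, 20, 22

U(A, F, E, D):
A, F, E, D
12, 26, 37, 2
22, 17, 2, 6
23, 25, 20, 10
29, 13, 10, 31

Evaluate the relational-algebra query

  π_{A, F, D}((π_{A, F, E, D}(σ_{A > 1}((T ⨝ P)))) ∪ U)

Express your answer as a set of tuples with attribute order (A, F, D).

Joining T and P on G, E yields {(12, 8, 17, 38, 1), (2, 20, 27, 30, 22), (21, 8, 17, 27, 1), (8, 8, 17, 16, 1)}.
Filtering on A > 1 leaves {(2, 20, 27, 30, 22)}.
Projecting to A, F, E, D: {(22, 2, 27, 30)}
Set union of the two operands is {(12, 26, 37, 2), (22, 17, 2, 6), (22, 2, 27, 30), (23, 25, 20, 10), (29, 13, 10, 31)}.
Projecting to A, F, D: {(12, 26, 2), (22, 17, 6), (22, 2, 30), (23, 25, 10), (29, 13, 31)}

{(12, 26, 2), (22, 17, 6), (22, 2, 30), (23, 25, 10), (29, 13, 31)}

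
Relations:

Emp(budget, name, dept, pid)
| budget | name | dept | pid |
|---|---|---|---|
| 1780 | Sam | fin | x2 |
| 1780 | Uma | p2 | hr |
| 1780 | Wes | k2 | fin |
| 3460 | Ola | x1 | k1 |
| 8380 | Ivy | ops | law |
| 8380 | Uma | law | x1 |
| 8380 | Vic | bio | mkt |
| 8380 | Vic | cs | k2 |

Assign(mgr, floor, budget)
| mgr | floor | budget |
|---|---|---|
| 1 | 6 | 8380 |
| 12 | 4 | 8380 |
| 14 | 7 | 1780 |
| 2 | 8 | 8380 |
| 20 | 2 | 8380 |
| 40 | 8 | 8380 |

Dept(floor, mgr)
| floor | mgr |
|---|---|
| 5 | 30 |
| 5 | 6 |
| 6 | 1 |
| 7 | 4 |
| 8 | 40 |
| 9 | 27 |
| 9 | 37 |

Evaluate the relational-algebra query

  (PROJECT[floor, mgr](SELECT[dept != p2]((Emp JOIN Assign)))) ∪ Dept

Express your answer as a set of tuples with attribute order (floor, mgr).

{(2, 20), (4, 12), (5, 30), (5, 6), (6, 1), (7, 14), (7, 4), (8, 2), (8, 40), (9, 27), (9, 37)}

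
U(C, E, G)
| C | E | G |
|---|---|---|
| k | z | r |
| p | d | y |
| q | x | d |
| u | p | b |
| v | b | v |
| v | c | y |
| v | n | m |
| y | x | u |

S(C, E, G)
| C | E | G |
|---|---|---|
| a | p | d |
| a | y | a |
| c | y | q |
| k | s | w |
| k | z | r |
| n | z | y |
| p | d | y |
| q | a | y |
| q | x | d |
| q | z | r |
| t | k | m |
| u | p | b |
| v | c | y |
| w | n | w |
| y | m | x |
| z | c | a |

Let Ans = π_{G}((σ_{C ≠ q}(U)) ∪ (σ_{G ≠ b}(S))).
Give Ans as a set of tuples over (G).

{a, b, d, m, q, r, u, v, w, x, y}

σ[C ≠ q]: keep tuples satisfying C ≠ q → {(k, z, r), (p, d, y), (u, p, b), (v, b, v), (v, c, y), (v, n, m), (y, x, u)}
σ[G ≠ b]: keep tuples satisfying G ≠ b → {(a, p, d), (a, y, a), (c, y, q), (k, s, w), (k, z, r), (n, z, y), (p, d, y), (q, a, y), (q, x, d), (q, z, r), (t, k, m), (v, c, y), (w, n, w), (y, m, x), (z, c, a)}
Union: {(k, z, r), (p, d, y), (u, p, b), (v, b, v), (v, c, y), (v, n, m), (y, x, u)} with {(a, p, d), (a, y, a), (c, y, q), (k, s, w), (k, z, r), (n, z, y), (p, d, y), (q, a, y), (q, x, d), (q, z, r), (t, k, m), (v, c, y), (w, n, w), (y, m, x), (z, c, a)} → {(a, p, d), (a, y, a), (c, y, q), (k, s, w), (k, z, r), (n, z, y), (p, d, y), (q, a, y), (q, x, d), (q, z, r), (t, k, m), (u, p, b), (v, b, v), (v, c, y), (v, n, m), (w, n, w), (y, m, x), (y, x, u), (z, c, a)}
π_{G} gives {a, b, d, m, q, r, u, v, w, x, y} (8 duplicate(s) eliminated).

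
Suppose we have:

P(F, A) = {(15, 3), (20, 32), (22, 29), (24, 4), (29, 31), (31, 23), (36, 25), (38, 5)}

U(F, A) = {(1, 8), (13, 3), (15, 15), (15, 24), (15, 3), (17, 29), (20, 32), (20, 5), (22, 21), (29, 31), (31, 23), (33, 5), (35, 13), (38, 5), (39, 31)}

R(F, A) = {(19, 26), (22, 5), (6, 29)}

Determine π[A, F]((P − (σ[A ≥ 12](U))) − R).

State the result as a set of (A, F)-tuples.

σ[A ≥ 12]: keep tuples satisfying A ≥ 12 → {(15, 15), (15, 24), (17, 29), (20, 32), (22, 21), (29, 31), (31, 23), (35, 13), (39, 31)}
Difference: {(15, 3), (20, 32), (22, 29), (24, 4), (29, 31), (31, 23), (36, 25), (38, 5)} with {(15, 15), (15, 24), (17, 29), (20, 32), (22, 21), (29, 31), (31, 23), (35, 13), (39, 31)} → {(15, 3), (22, 29), (24, 4), (36, 25), (38, 5)}
Difference: {(15, 3), (22, 29), (24, 4), (36, 25), (38, 5)} with {(19, 26), (22, 5), (6, 29)} → {(15, 3), (22, 29), (24, 4), (36, 25), (38, 5)}
Projecting to A, F: {(25, 36), (29, 22), (3, 15), (4, 24), (5, 38)}

{(25, 36), (29, 22), (3, 15), (4, 24), (5, 38)}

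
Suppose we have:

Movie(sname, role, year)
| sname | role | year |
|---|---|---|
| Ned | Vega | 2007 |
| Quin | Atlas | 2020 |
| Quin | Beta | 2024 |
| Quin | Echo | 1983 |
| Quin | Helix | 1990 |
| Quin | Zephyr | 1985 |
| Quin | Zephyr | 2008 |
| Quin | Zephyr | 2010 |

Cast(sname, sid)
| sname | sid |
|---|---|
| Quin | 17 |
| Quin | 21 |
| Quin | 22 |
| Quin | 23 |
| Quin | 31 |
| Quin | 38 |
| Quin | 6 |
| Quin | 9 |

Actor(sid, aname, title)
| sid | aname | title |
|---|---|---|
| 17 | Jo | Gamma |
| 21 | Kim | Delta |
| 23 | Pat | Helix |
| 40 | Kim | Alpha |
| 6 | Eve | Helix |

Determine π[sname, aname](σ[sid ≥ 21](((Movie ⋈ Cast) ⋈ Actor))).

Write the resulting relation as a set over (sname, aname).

{(Quin, Kim), (Quin, Pat)}

Natural join on sname: {(Quin, Atlas, 2020, 17), (Quin, Atlas, 2020, 21), (Quin, Atlas, 2020, 22), (Quin, Atlas, 2020, 23), (Quin, Atlas, 2020, 31), (Quin, Atlas, 2020, 38), (Quin, Atlas, 2020, 6), (Quin, Atlas, 2020, 9), (Quin, Beta, 2024, 17), (Quin, Beta, 2024, 21), (Quin, Beta, 2024, 22), (Quin, Beta, 2024, 23), (Quin, Beta, 2024, 31), (Quin, Beta, 2024, 38), (Quin, Beta, 2024, 6), (Quin, Beta, 2024, 9), (Quin, Echo, 1983, 17), (Quin, Echo, 1983, 21), (Quin, Echo, 1983, 22), (Quin, Echo, 1983, 23), (Quin, Echo, 1983, 31), (Quin, Echo, 1983, 38), (Quin, Echo, 1983, 6), (Quin, Echo, 1983, 9), (Quin, Helix, 1990, 17), (Quin, Helix, 1990, 21), (Quin, Helix, 1990, 22), (Quin, Helix, 1990, 23), (Quin, Helix, 1990, 31), (Quin, Helix, 1990, 38), (Quin, Helix, 1990, 6), (Quin, Helix, 1990, 9), (Quin, Zephyr, 1985, 17), (Quin, Zephyr, 1985, 21), (Quin, Zephyr, 1985, 22), (Quin, Zephyr, 1985, 23), (Quin, Zephyr, 1985, 31), (Quin, Zephyr, 1985, 38), (Quin, Zephyr, 1985, 6), (Quin, Zephyr, 1985, 9), (Quin, Zephyr, 2008, 17), (Quin, Zephyr, 2008, 21), (Quin, Zephyr, 2008, 22), (Quin, Zephyr, 2008, 23), (Quin, Zephyr, 2008, 31), (Quin, Zephyr, 2008, 38), (Quin, Zephyr, 2008, 6), (Quin, Zephyr, 2008, 9), (Quin, Zephyr, 2010, 17), (Quin, Zephyr, 2010, 21), (Quin, Zephyr, 2010, 22), (Quin, Zephyr, 2010, 23), (Quin, Zephyr, 2010, 31), (Quin, Zephyr, 2010, 38), (Quin, Zephyr, 2010, 6), (Quin, Zephyr, 2010, 9)}
Natural join on sid: {(Quin, Atlas, 2020, 17, Jo, Gamma), (Quin, Atlas, 2020, 21, Kim, Delta), (Quin, Atlas, 2020, 23, Pat, Helix), (Quin, Atlas, 2020, 6, Eve, Helix), (Quin, Beta, 2024, 17, Jo, Gamma), (Quin, Beta, 2024, 21, Kim, Delta), (Quin, Beta, 2024, 23, Pat, Helix), (Quin, Beta, 2024, 6, Eve, Helix), (Quin, Echo, 1983, 17, Jo, Gamma), (Quin, Echo, 1983, 21, Kim, Delta), (Quin, Echo, 1983, 23, Pat, Helix), (Quin, Echo, 1983, 6, Eve, Helix), (Quin, Helix, 1990, 17, Jo, Gamma), (Quin, Helix, 1990, 21, Kim, Delta), (Quin, Helix, 1990, 23, Pat, Helix), (Quin, Helix, 1990, 6, Eve, Helix), (Quin, Zephyr, 1985, 17, Jo, Gamma), (Quin, Zephyr, 1985, 21, Kim, Delta), (Quin, Zephyr, 1985, 23, Pat, Helix), (Quin, Zephyr, 1985, 6, Eve, Helix), (Quin, Zephyr, 2008, 17, Jo, Gamma), (Quin, Zephyr, 2008, 21, Kim, Delta), (Quin, Zephyr, 2008, 23, Pat, Helix), (Quin, Zephyr, 2008, 6, Eve, Helix), (Quin, Zephyr, 2010, 17, Jo, Gamma), (Quin, Zephyr, 2010, 21, Kim, Delta), (Quin, Zephyr, 2010, 23, Pat, Helix), (Quin, Zephyr, 2010, 6, Eve, Helix)}
Filtering on sid ≥ 21 leaves {(Quin, Atlas, 2020, 21, Kim, Delta), (Quin, Atlas, 2020, 23, Pat, Helix), (Quin, Beta, 2024, 21, Kim, Delta), (Quin, Beta, 2024, 23, Pat, Helix), (Quin, Echo, 1983, 21, Kim, Delta), (Quin, Echo, 1983, 23, Pat, Helix), (Quin, Helix, 1990, 21, Kim, Delta), (Quin, Helix, 1990, 23, Pat, Helix), (Quin, Zephyr, 1985, 21, Kim, Delta), (Quin, Zephyr, 1985, 23, Pat, Helix), (Quin, Zephyr, 2008, 21, Kim, Delta), (Quin, Zephyr, 2008, 23, Pat, Helix), (Quin, Zephyr, 2010, 21, Kim, Delta), (Quin, Zephyr, 2010, 23, Pat, Helix)}.
π[sname, aname]: project onto (sname, aname) (12 duplicate(s) eliminated) → {(Quin, Kim), (Quin, Pat)}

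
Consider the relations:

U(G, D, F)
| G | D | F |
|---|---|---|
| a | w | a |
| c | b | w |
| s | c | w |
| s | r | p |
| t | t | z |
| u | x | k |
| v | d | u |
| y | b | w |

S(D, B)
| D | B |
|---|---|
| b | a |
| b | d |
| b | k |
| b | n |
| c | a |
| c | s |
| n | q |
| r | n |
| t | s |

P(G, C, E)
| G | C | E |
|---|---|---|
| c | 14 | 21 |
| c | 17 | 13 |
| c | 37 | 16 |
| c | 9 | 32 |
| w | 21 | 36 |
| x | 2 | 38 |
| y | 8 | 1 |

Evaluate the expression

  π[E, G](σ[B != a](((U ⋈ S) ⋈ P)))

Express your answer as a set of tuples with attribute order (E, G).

{(1, y), (13, c), (16, c), (21, c), (32, c)}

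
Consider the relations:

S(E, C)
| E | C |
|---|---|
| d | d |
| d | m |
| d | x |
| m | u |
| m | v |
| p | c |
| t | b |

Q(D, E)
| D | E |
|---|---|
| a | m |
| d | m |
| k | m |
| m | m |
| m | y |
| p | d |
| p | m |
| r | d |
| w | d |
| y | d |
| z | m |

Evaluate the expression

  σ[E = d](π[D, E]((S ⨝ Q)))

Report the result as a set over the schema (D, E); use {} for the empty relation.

S ⋈ Q (natural join on E): {(d, d, p), (d, d, r), (d, d, w), (d, d, y), (d, m, p), (d, m, r), (d, m, w), (d, m, y), (d, x, p), (d, x, r), (d, x, w), (d, x, y), (m, u, a), (m, u, d), (m, u, k), (m, u, m), (m, u, p), (m, u, z), (m, v, a), (m, v, d), (m, v, k), (m, v, m), (m, v, p), (m, v, z)}
Keep only column(s) D, E (14 duplicate(s) eliminated): {(a, m), (d, m), (k, m), (m, m), (p, d), (p, m), (r, d), (w, d), (y, d), (z, m)}
Filtering on E = d leaves {(p, d), (r, d), (w, d), (y, d)}.

{(p, d), (r, d), (w, d), (y, d)}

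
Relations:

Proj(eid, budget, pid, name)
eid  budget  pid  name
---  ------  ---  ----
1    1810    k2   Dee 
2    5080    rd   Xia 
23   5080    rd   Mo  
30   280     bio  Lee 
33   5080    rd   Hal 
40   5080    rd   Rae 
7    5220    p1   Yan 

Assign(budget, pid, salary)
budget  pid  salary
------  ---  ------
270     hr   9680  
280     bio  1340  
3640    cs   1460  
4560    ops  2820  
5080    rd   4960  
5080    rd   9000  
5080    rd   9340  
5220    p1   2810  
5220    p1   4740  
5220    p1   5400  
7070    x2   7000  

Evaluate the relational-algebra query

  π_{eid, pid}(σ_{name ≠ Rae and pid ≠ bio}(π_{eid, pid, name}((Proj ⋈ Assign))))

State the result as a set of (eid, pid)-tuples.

Proj ⋈ Assign (natural join on budget, pid): {(2, 5080, rd, Xia, 4960), (2, 5080, rd, Xia, 9000), (2, 5080, rd, Xia, 9340), (23, 5080, rd, Mo, 4960), (23, 5080, rd, Mo, 9000), (23, 5080, rd, Mo, 9340), (30, 280, bio, Lee, 1340), (33, 5080, rd, Hal, 4960), (33, 5080, rd, Hal, 9000), (33, 5080, rd, Hal, 9340), (40, 5080, rd, Rae, 4960), (40, 5080, rd, Rae, 9000), (40, 5080, rd, Rae, 9340), (7, 5220, p1, Yan, 2810), (7, 5220, p1, Yan, 4740), (7, 5220, p1, Yan, 5400)}
π[eid, pid, name]: project onto (eid, pid, name) (10 duplicate(s) eliminated) → {(2, rd, Xia), (23, rd, Mo), (30, bio, Lee), (33, rd, Hal), (40, rd, Rae), (7, p1, Yan)}
Filtering on name ≠ Rae and pid ≠ bio leaves {(2, rd, Xia), (23, rd, Mo), (33, rd, Hal), (7, p1, Yan)}.
π[eid, pid]: project onto (eid, pid) → {(2, rd), (23, rd), (33, rd), (7, p1)}

{(2, rd), (23, rd), (33, rd), (7, p1)}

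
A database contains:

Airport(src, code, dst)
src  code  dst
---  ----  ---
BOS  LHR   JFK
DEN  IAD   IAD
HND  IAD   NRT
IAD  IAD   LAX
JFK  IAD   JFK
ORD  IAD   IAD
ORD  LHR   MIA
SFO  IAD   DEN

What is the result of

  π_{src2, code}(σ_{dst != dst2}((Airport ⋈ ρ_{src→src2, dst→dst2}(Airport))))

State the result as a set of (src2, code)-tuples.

ρ[src→src2, dst→dst2]: schema becomes (src2, code, dst2); tuples unchanged.
Natural join on code: {(BOS, LHR, JFK, BOS, JFK), (BOS, LHR, JFK, ORD, MIA), (DEN, IAD, IAD, DEN, IAD), (DEN, IAD, IAD, HND, NRT), (DEN, IAD, IAD, IAD, LAX), (DEN, IAD, IAD, JFK, JFK), (DEN, IAD, IAD, ORD, IAD), (DEN, IAD, IAD, SFO, DEN), (HND, IAD, NRT, DEN, IAD), (HND, IAD, NRT, HND, NRT), (HND, IAD, NRT, IAD, LAX), (HND, IAD, NRT, JFK, JFK), (HND, IAD, NRT, ORD, IAD), (HND, IAD, NRT, SFO, DEN), (IAD, IAD, LAX, DEN, IAD), (IAD, IAD, LAX, HND, NRT), (IAD, IAD, LAX, IAD, LAX), (IAD, IAD, LAX, JFK, JFK), (IAD, IAD, LAX, ORD, IAD), (IAD, IAD, LAX, SFO, DEN), (JFK, IAD, JFK, DEN, IAD), (JFK, IAD, JFK, HND, NRT), (JFK, IAD, JFK, IAD, LAX), (JFK, IAD, JFK, JFK, JFK), (JFK, IAD, JFK, ORD, IAD), (JFK, IAD, JFK, SFO, DEN), (ORD, IAD, IAD, DEN, IAD), (ORD, IAD, IAD, HND, NRT), (ORD, IAD, IAD, IAD, LAX), (ORD, IAD, IAD, JFK, JFK), (ORD, IAD, IAD, ORD, IAD), (ORD, IAD, IAD, SFO, DEN), (ORD, LHR, MIA, BOS, JFK), (ORD, LHR, MIA, ORD, MIA), (SFO, IAD, DEN, DEN, IAD), (SFO, IAD, DEN, HND, NRT), (SFO, IAD, DEN, IAD, LAX), (SFO, IAD, DEN, JFK, JFK), (SFO, IAD, DEN, ORD, IAD), (SFO, IAD, DEN, SFO, DEN)}
Apply σ_{dst != dst2}; surviving tuples: {(BOS, LHR, JFK, ORD, MIA), (DEN, IAD, IAD, HND, NRT), (DEN, IAD, IAD, IAD, LAX), (DEN, IAD, IAD, JFK, JFK), (DEN, IAD, IAD, SFO, DEN), (HND, IAD, NRT, DEN, IAD), (HND, IAD, NRT, IAD, LAX), (HND, IAD, NRT, JFK, JFK), (HND, IAD, NRT, ORD, IAD), (HND, IAD, NRT, SFO, DEN), (IAD, IAD, LAX, DEN, IAD), (IAD, IAD, LAX, HND, NRT), (IAD, IAD, LAX, JFK, JFK), (IAD, IAD, LAX, ORD, IAD), (IAD, IAD, LAX, SFO, DEN), (JFK, IAD, JFK, DEN, IAD), (JFK, IAD, JFK, HND, NRT), (JFK, IAD, JFK, IAD, LAX), (JFK, IAD, JFK, ORD, IAD), (JFK, IAD, JFK, SFO, DEN), (ORD, IAD, IAD, HND, NRT), (ORD, IAD, IAD, IAD, LAX), (ORD, IAD, IAD, JFK, JFK), (ORD, IAD, IAD, SFO, DEN), (ORD, LHR, MIA, BOS, JFK), (SFO, IAD, DEN, DEN, IAD), (SFO, IAD, DEN, HND, NRT), (SFO, IAD, DEN, IAD, LAX), (SFO, IAD, DEN, JFK, JFK), (SFO, IAD, DEN, ORD, IAD)}
Keep only column(s) src2, code (22 duplicate(s) eliminated): {(BOS, LHR), (DEN, IAD), (HND, IAD), (IAD, IAD), (JFK, IAD), (ORD, IAD), (ORD, LHR), (SFO, IAD)}

{(BOS, LHR), (DEN, IAD), (HND, IAD), (IAD, IAD), (JFK, IAD), (ORD, IAD), (ORD, LHR), (SFO, IAD)}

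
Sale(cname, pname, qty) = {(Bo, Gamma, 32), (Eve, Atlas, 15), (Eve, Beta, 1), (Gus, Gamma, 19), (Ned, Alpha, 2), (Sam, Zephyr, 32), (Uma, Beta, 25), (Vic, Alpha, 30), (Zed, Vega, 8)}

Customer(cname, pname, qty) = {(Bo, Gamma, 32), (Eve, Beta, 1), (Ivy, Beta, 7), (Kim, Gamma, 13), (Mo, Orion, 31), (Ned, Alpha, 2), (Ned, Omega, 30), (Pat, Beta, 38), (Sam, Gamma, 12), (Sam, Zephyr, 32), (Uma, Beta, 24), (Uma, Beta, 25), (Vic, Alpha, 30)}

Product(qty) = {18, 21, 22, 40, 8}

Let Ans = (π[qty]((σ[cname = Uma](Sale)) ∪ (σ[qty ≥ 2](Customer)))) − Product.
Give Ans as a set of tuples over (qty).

{12, 13, 2, 24, 25, 30, 31, 32, 38, 7}

σ[cname = Uma]: keep tuples satisfying cname = Uma → {(Uma, Beta, 25)}
σ[qty ≥ 2]: keep tuples satisfying qty ≥ 2 → {(Bo, Gamma, 32), (Ivy, Beta, 7), (Kim, Gamma, 13), (Mo, Orion, 31), (Ned, Alpha, 2), (Ned, Omega, 30), (Pat, Beta, 38), (Sam, Gamma, 12), (Sam, Zephyr, 32), (Uma, Beta, 24), (Uma, Beta, 25), (Vic, Alpha, 30)}
Taking the union: {(Bo, Gamma, 32), (Ivy, Beta, 7), (Kim, Gamma, 13), (Mo, Orion, 31), (Ned, Alpha, 2), (Ned, Omega, 30), (Pat, Beta, 38), (Sam, Gamma, 12), (Sam, Zephyr, 32), (Uma, Beta, 24), (Uma, Beta, 25), (Vic, Alpha, 30)}
π_{qty} gives {12, 13, 2, 24, 25, 30, 31, 32, 38, 7} (2 duplicate(s) eliminated).
Taking the difference: {12, 13, 2, 24, 25, 30, 31, 32, 38, 7}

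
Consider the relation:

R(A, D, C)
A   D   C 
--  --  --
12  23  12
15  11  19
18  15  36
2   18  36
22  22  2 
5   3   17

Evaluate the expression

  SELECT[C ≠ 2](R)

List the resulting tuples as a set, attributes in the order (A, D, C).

{(12, 23, 12), (15, 11, 19), (18, 15, 36), (2, 18, 36), (5, 3, 17)}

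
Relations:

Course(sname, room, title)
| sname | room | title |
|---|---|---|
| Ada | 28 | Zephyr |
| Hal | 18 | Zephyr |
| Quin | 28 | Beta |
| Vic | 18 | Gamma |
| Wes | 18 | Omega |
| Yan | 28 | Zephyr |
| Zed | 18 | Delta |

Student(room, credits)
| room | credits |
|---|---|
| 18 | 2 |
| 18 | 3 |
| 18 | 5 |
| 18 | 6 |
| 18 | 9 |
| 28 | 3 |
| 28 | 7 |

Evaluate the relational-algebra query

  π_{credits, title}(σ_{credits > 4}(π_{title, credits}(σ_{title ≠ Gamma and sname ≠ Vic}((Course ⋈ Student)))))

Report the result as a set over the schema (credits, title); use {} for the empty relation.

{(5, Delta), (5, Omega), (5, Zephyr), (6, Delta), (6, Omega), (6, Zephyr), (7, Beta), (7, Zephyr), (9, Delta), (9, Omega), (9, Zephyr)}

Joining Course and Student on room yields {(Ada, 28, Zephyr, 3), (Ada, 28, Zephyr, 7), (Hal, 18, Zephyr, 2), (Hal, 18, Zephyr, 3), (Hal, 18, Zephyr, 5), (Hal, 18, Zephyr, 6), (Hal, 18, Zephyr, 9), (Quin, 28, Beta, 3), (Quin, 28, Beta, 7), (Vic, 18, Gamma, 2), (Vic, 18, Gamma, 3), (Vic, 18, Gamma, 5), (Vic, 18, Gamma, 6), (Vic, 18, Gamma, 9), (Wes, 18, Omega, 2), (Wes, 18, Omega, 3), (Wes, 18, Omega, 5), (Wes, 18, Omega, 6), (Wes, 18, Omega, 9), (Yan, 28, Zephyr, 3), (Yan, 28, Zephyr, 7), (Zed, 18, Delta, 2), (Zed, 18, Delta, 3), (Zed, 18, Delta, 5), (Zed, 18, Delta, 6), (Zed, 18, Delta, 9)}.
Selection title ≠ Gamma and sname ≠ Vic: {(Ada, 28, Zephyr, 3), (Ada, 28, Zephyr, 7), (Hal, 18, Zephyr, 2), (Hal, 18, Zephyr, 3), (Hal, 18, Zephyr, 5), (Hal, 18, Zephyr, 6), (Hal, 18, Zephyr, 9), (Quin, 28, Beta, 3), (Quin, 28, Beta, 7), (Wes, 18, Omega, 2), (Wes, 18, Omega, 3), (Wes, 18, Omega, 5), (Wes, 18, Omega, 6), (Wes, 18, Omega, 9), (Yan, 28, Zephyr, 3), (Yan, 28, Zephyr, 7), (Zed, 18, Delta, 2), (Zed, 18, Delta, 3), (Zed, 18, Delta, 5), (Zed, 18, Delta, 6), (Zed, 18, Delta, 9)}
π_{title, credits} gives {(Beta, 3), (Beta, 7), (Delta, 2), (Delta, 3), (Delta, 5), (Delta, 6), (Delta, 9), (Omega, 2), (Omega, 3), (Omega, 5), (Omega, 6), (Omega, 9), (Zephyr, 2), (Zephyr, 3), (Zephyr, 5), (Zephyr, 6), (Zephyr, 7), (Zephyr, 9)} (3 duplicate(s) eliminated).
Selection credits > 4: {(Beta, 7), (Delta, 5), (Delta, 6), (Delta, 9), (Omega, 5), (Omega, 6), (Omega, 9), (Zephyr, 5), (Zephyr, 6), (Zephyr, 7), (Zephyr, 9)}
π_{credits, title} gives {(5, Delta), (5, Omega), (5, Zephyr), (6, Delta), (6, Omega), (6, Zephyr), (7, Beta), (7, Zephyr), (9, Delta), (9, Omega), (9, Zephyr)}.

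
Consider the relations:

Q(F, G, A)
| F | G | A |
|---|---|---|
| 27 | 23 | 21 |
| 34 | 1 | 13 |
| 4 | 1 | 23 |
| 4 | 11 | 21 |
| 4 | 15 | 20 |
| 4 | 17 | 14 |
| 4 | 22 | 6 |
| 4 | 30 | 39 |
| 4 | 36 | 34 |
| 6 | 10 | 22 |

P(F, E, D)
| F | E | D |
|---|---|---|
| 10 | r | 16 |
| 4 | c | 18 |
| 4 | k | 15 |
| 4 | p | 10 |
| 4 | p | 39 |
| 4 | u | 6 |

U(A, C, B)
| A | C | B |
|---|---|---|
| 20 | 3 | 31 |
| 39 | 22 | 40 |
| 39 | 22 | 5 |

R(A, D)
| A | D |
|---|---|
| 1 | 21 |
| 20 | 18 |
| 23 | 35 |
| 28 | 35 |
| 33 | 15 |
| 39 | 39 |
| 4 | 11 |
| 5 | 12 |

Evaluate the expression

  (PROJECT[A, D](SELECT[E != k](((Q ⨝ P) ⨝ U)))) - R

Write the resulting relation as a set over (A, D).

{(20, 10), (20, 39), (20, 6), (39, 10), (39, 18), (39, 6)}

Natural join on F: {(4, 1, 23, c, 18), (4, 1, 23, k, 15), (4, 1, 23, p, 10), (4, 1, 23, p, 39), (4, 1, 23, u, 6), (4, 11, 21, c, 18), (4, 11, 21, k, 15), (4, 11, 21, p, 10), (4, 11, 21, p, 39), (4, 11, 21, u, 6), (4, 15, 20, c, 18), (4, 15, 20, k, 15), (4, 15, 20, p, 10), (4, 15, 20, p, 39), (4, 15, 20, u, 6), (4, 17, 14, c, 18), (4, 17, 14, k, 15), (4, 17, 14, p, 10), (4, 17, 14, p, 39), (4, 17, 14, u, 6), (4, 22, 6, c, 18), (4, 22, 6, k, 15), (4, 22, 6, p, 10), (4, 22, 6, p, 39), (4, 22, 6, u, 6), (4, 30, 39, c, 18), (4, 30, 39, k, 15), (4, 30, 39, p, 10), (4, 30, 39, p, 39), (4, 30, 39, u, 6), (4, 36, 34, c, 18), (4, 36, 34, k, 15), (4, 36, 34, p, 10), (4, 36, 34, p, 39), (4, 36, 34, u, 6)}
Natural join on A: {(4, 15, 20, c, 18, 3, 31), (4, 15, 20, k, 15, 3, 31), (4, 15, 20, p, 10, 3, 31), (4, 15, 20, p, 39, 3, 31), (4, 15, 20, u, 6, 3, 31), (4, 30, 39, c, 18, 22, 40), (4, 30, 39, c, 18, 22, 5), (4, 30, 39, k, 15, 22, 40), (4, 30, 39, k, 15, 22, 5), (4, 30, 39, p, 10, 22, 40), (4, 30, 39, p, 10, 22, 5), (4, 30, 39, p, 39, 22, 40), (4, 30, 39, p, 39, 22, 5), (4, 30, 39, u, 6, 22, 40), (4, 30, 39, u, 6, 22, 5)}
Selection E != k: {(4, 15, 20, c, 18, 3, 31), (4, 15, 20, p, 10, 3, 31), (4, 15, 20, p, 39, 3, 31), (4, 15, 20, u, 6, 3, 31), (4, 30, 39, c, 18, 22, 40), (4, 30, 39, c, 18, 22, 5), (4, 30, 39, p, 10, 22, 40), (4, 30, 39, p, 10, 22, 5), (4, 30, 39, p, 39, 22, 40), (4, 30, 39, p, 39, 22, 5), (4, 30, 39, u, 6, 22, 40), (4, 30, 39, u, 6, 22, 5)}
π[A, D]: project onto (A, D) (4 duplicate(s) eliminated) → {(20, 10), (20, 18), (20, 39), (20, 6), (39, 10), (39, 18), (39, 39), (39, 6)}
Set difference of the two operands is {(20, 10), (20, 39), (20, 6), (39, 10), (39, 18), (39, 6)}.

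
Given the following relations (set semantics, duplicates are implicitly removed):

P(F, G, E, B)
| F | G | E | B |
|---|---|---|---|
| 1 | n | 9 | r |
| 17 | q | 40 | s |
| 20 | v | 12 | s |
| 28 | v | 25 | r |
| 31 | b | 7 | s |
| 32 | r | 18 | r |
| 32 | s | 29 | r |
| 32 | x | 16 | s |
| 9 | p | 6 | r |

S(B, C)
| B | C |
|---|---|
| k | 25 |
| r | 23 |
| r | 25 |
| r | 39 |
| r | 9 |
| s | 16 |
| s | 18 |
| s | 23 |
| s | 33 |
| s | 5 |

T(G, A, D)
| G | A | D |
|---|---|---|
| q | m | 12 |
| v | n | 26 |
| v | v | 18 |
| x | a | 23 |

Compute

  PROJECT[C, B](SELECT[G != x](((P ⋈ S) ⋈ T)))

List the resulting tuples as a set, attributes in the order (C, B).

{(16, s), (18, s), (23, r), (23, s), (25, r), (33, s), (39, r), (5, s), (9, r)}

Joining P and S on B yields {(1, n, 9, r, 23), (1, n, 9, r, 25), (1, n, 9, r, 39), (1, n, 9, r, 9), (17, q, 40, s, 16), (17, q, 40, s, 18), (17, q, 40, s, 23), (17, q, 40, s, 33), (17, q, 40, s, 5), (20, v, 12, s, 16), (20, v, 12, s, 18), (20, v, 12, s, 23), (20, v, 12, s, 33), (20, v, 12, s, 5), (28, v, 25, r, 23), (28, v, 25, r, 25), (28, v, 25, r, 39), (28, v, 25, r, 9), (31, b, 7, s, 16), (31, b, 7, s, 18), (31, b, 7, s, 23), (31, b, 7, s, 33), (31, b, 7, s, 5), (32, r, 18, r, 23), (32, r, 18, r, 25), (32, r, 18, r, 39), (32, r, 18, r, 9), (32, s, 29, r, 23), (32, s, 29, r, 25), (32, s, 29, r, 39), (32, s, 29, r, 9), (32, x, 16, s, 16), (32, x, 16, s, 18), (32, x, 16, s, 23), (32, x, 16, s, 33), (32, x, 16, s, 5), (9, p, 6, r, 23), (9, p, 6, r, 25), (9, p, 6, r, 39), (9, p, 6, r, 9)}.
Joining (P ⋈ S) and T on G yields {(17, q, 40, s, 16, m, 12), (17, q, 40, s, 18, m, 12), (17, q, 40, s, 23, m, 12), (17, q, 40, s, 33, m, 12), (17, q, 40, s, 5, m, 12), (20, v, 12, s, 16, n, 26), (20, v, 12, s, 16, v, 18), (20, v, 12, s, 18, n, 26), (20, v, 12, s, 18, v, 18), (20, v, 12, s, 23, n, 26), (20, v, 12, s, 23, v, 18), (20, v, 12, s, 33, n, 26), (20, v, 12, s, 33, v, 18), (20, v, 12, s, 5, n, 26), (20, v, 12, s, 5, v, 18), (28, v, 25, r, 23, n, 26), (28, v, 25, r, 23, v, 18), (28, v, 25, r, 25, n, 26), (28, v, 25, r, 25, v, 18), (28, v, 25, r, 39, n, 26), (28, v, 25, r, 39, v, 18), (28, v, 25, r, 9, n, 26), (28, v, 25, r, 9, v, 18), (32, x, 16, s, 16, a, 23), (32, x, 16, s, 18, a, 23), (32, x, 16, s, 23, a, 23), (32, x, 16, s, 33, a, 23), (32, x, 16, s, 5, a, 23)}.
Selection G != x: {(17, q, 40, s, 16, m, 12), (17, q, 40, s, 18, m, 12), (17, q, 40, s, 23, m, 12), (17, q, 40, s, 33, m, 12), (17, q, 40, s, 5, m, 12), (20, v, 12, s, 16, n, 26), (20, v, 12, s, 16, v, 18), (20, v, 12, s, 18, n, 26), (20, v, 12, s, 18, v, 18), (20, v, 12, s, 23, n, 26), (20, v, 12, s, 23, v, 18), (20, v, 12, s, 33, n, 26), (20, v, 12, s, 33, v, 18), (20, v, 12, s, 5, n, 26), (20, v, 12, s, 5, v, 18), (28, v, 25, r, 23, n, 26), (28, v, 25, r, 23, v, 18), (28, v, 25, r, 25, n, 26), (28, v, 25, r, 25, v, 18), (28, v, 25, r, 39, n, 26), (28, v, 25, r, 39, v, 18), (28, v, 25, r, 9, n, 26), (28, v, 25, r, 9, v, 18)}
Keep only column(s) C, B (14 duplicate(s) eliminated): {(16, s), (18, s), (23, r), (23, s), (25, r), (33, s), (39, r), (5, s), (9, r)}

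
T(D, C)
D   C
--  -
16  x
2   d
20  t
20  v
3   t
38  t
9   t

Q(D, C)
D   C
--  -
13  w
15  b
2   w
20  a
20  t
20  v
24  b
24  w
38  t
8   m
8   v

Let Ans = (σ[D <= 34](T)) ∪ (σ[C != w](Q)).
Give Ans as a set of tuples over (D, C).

{(15, b), (16, x), (2, d), (20, a), (20, t), (20, v), (24, b), (3, t), (38, t), (8, m), (8, v), (9, t)}

Filtering on D <= 34 leaves {(16, x), (2, d), (20, t), (20, v), (3, t), (9, t)}.
Filtering on C != w leaves {(15, b), (20, a), (20, t), (20, v), (24, b), (38, t), (8, m), (8, v)}.
Union: {(16, x), (2, d), (20, t), (20, v), (3, t), (9, t)} with {(15, b), (20, a), (20, t), (20, v), (24, b), (38, t), (8, m), (8, v)} → {(15, b), (16, x), (2, d), (20, a), (20, t), (20, v), (24, b), (3, t), (38, t), (8, m), (8, v), (9, t)}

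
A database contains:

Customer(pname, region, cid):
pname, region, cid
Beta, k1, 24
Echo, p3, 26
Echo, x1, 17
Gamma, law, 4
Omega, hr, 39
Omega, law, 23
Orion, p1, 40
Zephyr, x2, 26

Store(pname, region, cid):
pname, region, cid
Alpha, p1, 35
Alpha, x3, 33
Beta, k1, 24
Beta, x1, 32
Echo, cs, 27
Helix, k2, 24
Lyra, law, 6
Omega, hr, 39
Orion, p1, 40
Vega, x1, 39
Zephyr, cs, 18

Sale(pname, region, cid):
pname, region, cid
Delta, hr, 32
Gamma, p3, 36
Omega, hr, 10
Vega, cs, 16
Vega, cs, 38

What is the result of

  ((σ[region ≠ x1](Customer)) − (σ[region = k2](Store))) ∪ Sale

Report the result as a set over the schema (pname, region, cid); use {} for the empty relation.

Filtering on region ≠ x1 leaves {(Beta, k1, 24), (Echo, p3, 26), (Gamma, law, 4), (Omega, hr, 39), (Omega, law, 23), (Orion, p1, 40), (Zephyr, x2, 26)}.
Filtering on region = k2 leaves {(Helix, k2, 24)}.
Set difference of the two operands is {(Beta, k1, 24), (Echo, p3, 26), (Gamma, law, 4), (Omega, hr, 39), (Omega, law, 23), (Orion, p1, 40), (Zephyr, x2, 26)}.
Set union of the two operands is {(Beta, k1, 24), (Delta, hr, 32), (Echo, p3, 26), (Gamma, law, 4), (Gamma, p3, 36), (Omega, hr, 10), (Omega, hr, 39), (Omega, law, 23), (Orion, p1, 40), (Vega, cs, 16), (Vega, cs, 38), (Zephyr, x2, 26)}.

{(Beta, k1, 24), (Delta, hr, 32), (Echo, p3, 26), (Gamma, law, 4), (Gamma, p3, 36), (Omega, hr, 10), (Omega, hr, 39), (Omega, law, 23), (Orion, p1, 40), (Vega, cs, 16), (Vega, cs, 38), (Zephyr, x2, 26)}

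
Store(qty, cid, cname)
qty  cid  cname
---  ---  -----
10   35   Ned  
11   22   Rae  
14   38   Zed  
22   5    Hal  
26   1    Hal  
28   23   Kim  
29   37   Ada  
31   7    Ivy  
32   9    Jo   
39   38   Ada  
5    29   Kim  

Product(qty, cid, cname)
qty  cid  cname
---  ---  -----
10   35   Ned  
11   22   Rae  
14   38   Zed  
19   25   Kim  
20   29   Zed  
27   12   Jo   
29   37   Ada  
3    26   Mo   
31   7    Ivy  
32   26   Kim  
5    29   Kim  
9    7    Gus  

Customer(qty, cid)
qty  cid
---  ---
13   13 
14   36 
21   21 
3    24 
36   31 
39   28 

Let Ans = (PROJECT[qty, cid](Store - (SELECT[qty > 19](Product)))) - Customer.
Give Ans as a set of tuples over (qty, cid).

Selection qty > 19: {(20, 29, Zed), (27, 12, Jo), (29, 37, Ada), (31, 7, Ivy), (32, 26, Kim)}
Set difference of the two operands is {(10, 35, Ned), (11, 22, Rae), (14, 38, Zed), (22, 5, Hal), (26, 1, Hal), (28, 23, Kim), (32, 9, Jo), (39, 38, Ada), (5, 29, Kim)}.
π[qty, cid]: project onto (qty, cid) → {(10, 35), (11, 22), (14, 38), (22, 5), (26, 1), (28, 23), (32, 9), (39, 38), (5, 29)}
Set difference of the two operands is {(10, 35), (11, 22), (14, 38), (22, 5), (26, 1), (28, 23), (32, 9), (39, 38), (5, 29)}.

{(10, 35), (11, 22), (14, 38), (22, 5), (26, 1), (28, 23), (32, 9), (39, 38), (5, 29)}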